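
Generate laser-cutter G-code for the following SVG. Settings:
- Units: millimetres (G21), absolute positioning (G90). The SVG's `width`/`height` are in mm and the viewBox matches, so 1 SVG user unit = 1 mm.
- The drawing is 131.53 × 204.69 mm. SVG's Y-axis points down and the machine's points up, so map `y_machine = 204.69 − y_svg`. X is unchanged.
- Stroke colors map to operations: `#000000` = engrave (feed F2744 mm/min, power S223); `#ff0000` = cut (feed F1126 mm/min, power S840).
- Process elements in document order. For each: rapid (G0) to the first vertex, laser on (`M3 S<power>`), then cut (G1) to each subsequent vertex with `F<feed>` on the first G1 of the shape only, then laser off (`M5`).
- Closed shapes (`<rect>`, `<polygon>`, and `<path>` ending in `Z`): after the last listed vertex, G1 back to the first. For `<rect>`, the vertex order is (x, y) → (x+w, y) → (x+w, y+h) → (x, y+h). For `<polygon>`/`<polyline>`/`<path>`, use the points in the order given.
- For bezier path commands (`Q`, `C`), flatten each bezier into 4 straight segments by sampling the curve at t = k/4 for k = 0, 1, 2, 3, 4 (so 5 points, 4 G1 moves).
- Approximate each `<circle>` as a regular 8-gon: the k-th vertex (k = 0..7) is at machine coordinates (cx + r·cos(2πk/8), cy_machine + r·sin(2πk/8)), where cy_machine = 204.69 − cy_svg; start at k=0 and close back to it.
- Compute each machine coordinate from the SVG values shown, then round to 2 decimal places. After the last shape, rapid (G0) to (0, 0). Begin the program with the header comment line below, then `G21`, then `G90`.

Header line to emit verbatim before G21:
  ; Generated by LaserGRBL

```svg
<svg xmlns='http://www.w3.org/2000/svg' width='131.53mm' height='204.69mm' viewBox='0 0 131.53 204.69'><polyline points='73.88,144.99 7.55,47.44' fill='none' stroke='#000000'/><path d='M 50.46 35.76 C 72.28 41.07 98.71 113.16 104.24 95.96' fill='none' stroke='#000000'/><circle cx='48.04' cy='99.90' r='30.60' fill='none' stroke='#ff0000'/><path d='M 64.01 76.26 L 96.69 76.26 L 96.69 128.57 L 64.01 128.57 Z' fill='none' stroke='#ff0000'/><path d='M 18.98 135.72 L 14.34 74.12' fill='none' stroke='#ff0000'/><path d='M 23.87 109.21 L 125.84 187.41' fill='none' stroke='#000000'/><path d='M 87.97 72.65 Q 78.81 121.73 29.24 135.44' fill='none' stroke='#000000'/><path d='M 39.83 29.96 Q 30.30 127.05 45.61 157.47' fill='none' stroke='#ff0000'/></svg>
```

; Generated by LaserGRBL
G21
G90
G0 X73.88 Y59.70
M3 S223
G1 X7.55 Y157.25 F2744
M5
G0 X50.46 Y168.93
M3 S223
G1 X67.29 Y154.86 F2744
G1 X83.46 Y130.39
G1 X96.57 Y110.13
G1 X104.24 Y108.73
M5
G0 X78.64 Y104.79
M3 S840
G1 X69.68 Y126.43 F1126
G1 X48.04 Y135.39
G1 X26.40 Y126.43
G1 X17.44 Y104.79
G1 X26.40 Y83.15
G1 X48.04 Y74.19
G1 X69.68 Y83.15
G1 X78.64 Y104.79
M5
G0 X64.01 Y128.43
M3 S840
G1 X96.69 Y128.43 F1126
G1 X96.69 Y76.12
G1 X64.01 Y76.12
G1 X64.01 Y128.43
M5
G0 X18.98 Y68.97
M3 S840
G1 X14.34 Y130.57 F1126
M5
G0 X23.87 Y95.48
M3 S223
G1 X125.84 Y17.28 F2744
M5
G0 X87.97 Y132.04
M3 S223
G1 X80.86 Y109.71 F2744
G1 X68.71 Y91.80
G1 X51.50 Y78.32
G1 X29.24 Y69.25
M5
G0 X39.83 Y174.73
M3 S840
G1 X36.62 Y130.35 F1126
G1 X36.51 Y94.31
G1 X39.51 Y66.60
G1 X45.61 Y47.22
M5
G0 X0.00 Y0.00

Since the viewBox matches the mm dimensions, user units are millimetres directly. The only transform is the Y-flip y_m = 204.69 − y_svg.

Shape 1 is a line segment drawn with `<polyline>`. Its stroke #000000 means engrave at S223, F2744. After flipping Y the toolpath is (73.88,59.70) → (7.55,157.25).

Shape 2 is a cubic bezier drawn with `<path>`. Its stroke #000000 means engrave at S223, F2744. After flipping Y the toolpath is (50.46,168.93) → (67.29,154.86) → (83.46,130.39) → (96.57,110.13) → (104.24,108.73).

Shape 3 is a circle drawn with `<circle>`. Its stroke #ff0000 means cut at S840, F1126. After flipping Y the toolpath is (78.64,104.79) → (69.68,126.43) → (48.04,135.39) → (26.40,126.43) → (17.44,104.79) → (26.40,83.15) → (48.04,74.19) → (69.68,83.15) → (78.64,104.79), returning to the start.

Shape 4 is a rectangle drawn with `<path>`. Its stroke #ff0000 means cut at S840, F1126. After flipping Y the toolpath is (64.01,128.43) → (96.69,128.43) → (96.69,76.12) → (64.01,76.12) → (64.01,128.43), returning to the start.

Shape 5 is a line segment drawn with `<path>`. Its stroke #ff0000 means cut at S840, F1126. After flipping Y the toolpath is (18.98,68.97) → (14.34,130.57).

Shape 6 is a line segment drawn with `<path>`. Its stroke #000000 means engrave at S223, F2744. After flipping Y the toolpath is (23.87,95.48) → (125.84,17.28).

Shape 7 is a quadratic bezier drawn with `<path>`. Its stroke #000000 means engrave at S223, F2744. After flipping Y the toolpath is (87.97,132.04) → (80.86,109.71) → (68.71,91.80) → (51.50,78.32) → (29.24,69.25).

Shape 8 is a quadratic bezier drawn with `<path>`. Its stroke #ff0000 means cut at S840, F1126. After flipping Y the toolpath is (39.83,174.73) → (36.62,130.35) → (36.51,94.31) → (39.51,66.60) → (45.61,47.22).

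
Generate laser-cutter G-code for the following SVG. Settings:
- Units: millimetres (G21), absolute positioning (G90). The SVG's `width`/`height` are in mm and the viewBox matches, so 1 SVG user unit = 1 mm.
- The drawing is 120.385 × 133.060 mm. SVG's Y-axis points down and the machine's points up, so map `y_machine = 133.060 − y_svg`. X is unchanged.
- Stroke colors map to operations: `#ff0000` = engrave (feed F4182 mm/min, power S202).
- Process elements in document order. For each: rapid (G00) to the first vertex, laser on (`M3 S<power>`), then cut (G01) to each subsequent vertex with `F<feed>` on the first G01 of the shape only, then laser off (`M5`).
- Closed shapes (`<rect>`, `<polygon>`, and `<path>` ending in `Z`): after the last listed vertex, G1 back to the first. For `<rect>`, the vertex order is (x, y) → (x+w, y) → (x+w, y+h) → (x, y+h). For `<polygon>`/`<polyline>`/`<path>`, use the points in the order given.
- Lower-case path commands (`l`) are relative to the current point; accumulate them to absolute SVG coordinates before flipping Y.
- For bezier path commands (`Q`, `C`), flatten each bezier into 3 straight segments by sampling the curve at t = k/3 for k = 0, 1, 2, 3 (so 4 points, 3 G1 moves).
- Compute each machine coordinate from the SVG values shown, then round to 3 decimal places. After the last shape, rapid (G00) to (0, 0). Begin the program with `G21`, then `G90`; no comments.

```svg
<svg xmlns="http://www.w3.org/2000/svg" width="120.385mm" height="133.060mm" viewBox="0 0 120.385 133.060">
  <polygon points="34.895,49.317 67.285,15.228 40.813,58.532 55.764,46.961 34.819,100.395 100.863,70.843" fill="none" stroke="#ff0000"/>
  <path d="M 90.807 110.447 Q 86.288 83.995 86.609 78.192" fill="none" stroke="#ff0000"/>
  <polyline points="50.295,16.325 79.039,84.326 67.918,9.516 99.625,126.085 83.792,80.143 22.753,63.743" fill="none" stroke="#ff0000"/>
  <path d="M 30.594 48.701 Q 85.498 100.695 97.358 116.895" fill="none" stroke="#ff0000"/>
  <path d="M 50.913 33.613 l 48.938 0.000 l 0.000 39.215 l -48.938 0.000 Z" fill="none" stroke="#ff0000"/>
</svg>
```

1 u = 1 mm; y_m = 133.060 − y.

[1] `<polygon>` closed polygon, #ff0000→engrave S202 F4182: (34.895,83.743) → (67.285,117.832) → (40.813,74.528) → (55.764,86.099) → (34.819,32.665) → (100.863,62.217) → (34.895,83.743) (closed)

[2] `<path>` quadratic bezier, #ff0000→engrave S202 F4182: (90.807,22.613) → (88.332,37.953) → (86.933,48.705) → (86.609,54.868)

[3] `<polyline>` open polyline, #ff0000→engrave S202 F4182: (50.295,116.735) → (79.039,48.734) → (67.918,123.544) → (99.625,6.975) → (83.792,52.917) → (22.753,69.317)

[4] `<path>` quadratic bezier, #ff0000→engrave S202 F4182: (30.594,84.359) → (62.414,53.673) → (84.669,30.942) → (97.358,16.165)

[5] `<path>` rectangle, #ff0000→engrave S202 F4182: (50.913,99.447) → (99.851,99.447) → (99.851,60.232) → (50.913,60.232) → (50.913,99.447) (closed)

G21
G90
G00 X34.895 Y83.743
M3 S202
G01 X67.285 Y117.832 F4182
G01 X40.813 Y74.528
G01 X55.764 Y86.099
G01 X34.819 Y32.665
G01 X100.863 Y62.217
G01 X34.895 Y83.743
M5
G00 X90.807 Y22.613
M3 S202
G01 X88.332 Y37.953 F4182
G01 X86.933 Y48.705
G01 X86.609 Y54.868
M5
G00 X50.295 Y116.735
M3 S202
G01 X79.039 Y48.734 F4182
G01 X67.918 Y123.544
G01 X99.625 Y6.975
G01 X83.792 Y52.917
G01 X22.753 Y69.317
M5
G00 X30.594 Y84.359
M3 S202
G01 X62.414 Y53.673 F4182
G01 X84.669 Y30.942
G01 X97.358 Y16.165
M5
G00 X50.913 Y99.447
M3 S202
G01 X99.851 Y99.447 F4182
G01 X99.851 Y60.232
G01 X50.913 Y60.232
G01 X50.913 Y99.447
M5
G00 X0.000 Y0.000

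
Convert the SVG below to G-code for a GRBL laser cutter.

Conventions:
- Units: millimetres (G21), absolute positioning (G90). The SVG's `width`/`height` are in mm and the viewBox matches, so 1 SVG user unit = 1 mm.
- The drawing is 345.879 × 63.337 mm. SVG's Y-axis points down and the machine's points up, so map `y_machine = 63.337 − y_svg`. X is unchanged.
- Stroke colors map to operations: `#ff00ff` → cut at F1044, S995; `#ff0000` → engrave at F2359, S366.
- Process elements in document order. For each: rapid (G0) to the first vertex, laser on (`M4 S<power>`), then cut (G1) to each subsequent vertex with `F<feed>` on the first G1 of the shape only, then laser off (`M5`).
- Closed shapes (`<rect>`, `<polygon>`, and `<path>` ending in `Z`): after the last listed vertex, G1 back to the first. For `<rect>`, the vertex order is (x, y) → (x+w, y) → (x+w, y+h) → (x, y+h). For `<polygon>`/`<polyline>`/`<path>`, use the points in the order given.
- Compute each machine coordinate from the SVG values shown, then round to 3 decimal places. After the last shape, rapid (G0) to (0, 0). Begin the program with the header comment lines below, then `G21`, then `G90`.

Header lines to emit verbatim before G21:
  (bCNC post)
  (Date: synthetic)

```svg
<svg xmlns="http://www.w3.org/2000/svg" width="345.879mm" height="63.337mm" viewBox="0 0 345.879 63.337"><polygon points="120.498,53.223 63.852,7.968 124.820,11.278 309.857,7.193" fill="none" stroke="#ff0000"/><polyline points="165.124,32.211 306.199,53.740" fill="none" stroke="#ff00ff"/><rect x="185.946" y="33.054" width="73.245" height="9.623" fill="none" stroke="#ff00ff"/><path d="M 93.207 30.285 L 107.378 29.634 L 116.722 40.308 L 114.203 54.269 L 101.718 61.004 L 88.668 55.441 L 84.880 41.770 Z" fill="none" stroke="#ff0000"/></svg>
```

(bCNC post)
(Date: synthetic)
G21
G90
G0 X120.498 Y10.114
M4 S366
G1 X63.852 Y55.369 F2359
G1 X124.820 Y52.059
G1 X309.857 Y56.144
G1 X120.498 Y10.114
M5
G0 X165.124 Y31.126
M4 S995
G1 X306.199 Y9.597 F1044
M5
G0 X185.946 Y30.283
M4 S995
G1 X259.191 Y30.283 F1044
G1 X259.191 Y20.660
G1 X185.946 Y20.660
G1 X185.946 Y30.283
M5
G0 X93.207 Y33.052
M4 S366
G1 X107.378 Y33.703 F2359
G1 X116.722 Y23.029
G1 X114.203 Y9.068
G1 X101.718 Y2.333
G1 X88.668 Y7.896
G1 X84.880 Y21.567
G1 X93.207 Y33.052
M5
G0 X0.000 Y0.000

Since the viewBox matches the mm dimensions, user units are millimetres directly. The only transform is the Y-flip y_m = 63.337 − y_svg.

Shape 1 is a closed polygon drawn with `<polygon>`. Its stroke #ff0000 means engrave at S366, F2359. After flipping Y the toolpath is (120.498,10.114) → (63.852,55.369) → (124.820,52.059) → (309.857,56.144) → (120.498,10.114), returning to the start.

Shape 2 is a line segment drawn with `<polyline>`. Its stroke #ff00ff means cut at S995, F1044. After flipping Y the toolpath is (165.124,31.126) → (306.199,9.597).

Shape 3 is a rectangle drawn with `<rect>`. Its stroke #ff00ff means cut at S995, F1044. After flipping Y the toolpath is (185.946,30.283) → (259.191,30.283) → (259.191,20.660) → (185.946,20.660) → (185.946,30.283), returning to the start.

Shape 4 is a regular polygon drawn with `<path>`. Its stroke #ff0000 means engrave at S366, F2359. After flipping Y the toolpath is (93.207,33.052) → (107.378,33.703) → (116.722,23.029) → (114.203,9.068) → (101.718,2.333) → (88.668,7.896) → (84.880,21.567) → (93.207,33.052), returning to the start.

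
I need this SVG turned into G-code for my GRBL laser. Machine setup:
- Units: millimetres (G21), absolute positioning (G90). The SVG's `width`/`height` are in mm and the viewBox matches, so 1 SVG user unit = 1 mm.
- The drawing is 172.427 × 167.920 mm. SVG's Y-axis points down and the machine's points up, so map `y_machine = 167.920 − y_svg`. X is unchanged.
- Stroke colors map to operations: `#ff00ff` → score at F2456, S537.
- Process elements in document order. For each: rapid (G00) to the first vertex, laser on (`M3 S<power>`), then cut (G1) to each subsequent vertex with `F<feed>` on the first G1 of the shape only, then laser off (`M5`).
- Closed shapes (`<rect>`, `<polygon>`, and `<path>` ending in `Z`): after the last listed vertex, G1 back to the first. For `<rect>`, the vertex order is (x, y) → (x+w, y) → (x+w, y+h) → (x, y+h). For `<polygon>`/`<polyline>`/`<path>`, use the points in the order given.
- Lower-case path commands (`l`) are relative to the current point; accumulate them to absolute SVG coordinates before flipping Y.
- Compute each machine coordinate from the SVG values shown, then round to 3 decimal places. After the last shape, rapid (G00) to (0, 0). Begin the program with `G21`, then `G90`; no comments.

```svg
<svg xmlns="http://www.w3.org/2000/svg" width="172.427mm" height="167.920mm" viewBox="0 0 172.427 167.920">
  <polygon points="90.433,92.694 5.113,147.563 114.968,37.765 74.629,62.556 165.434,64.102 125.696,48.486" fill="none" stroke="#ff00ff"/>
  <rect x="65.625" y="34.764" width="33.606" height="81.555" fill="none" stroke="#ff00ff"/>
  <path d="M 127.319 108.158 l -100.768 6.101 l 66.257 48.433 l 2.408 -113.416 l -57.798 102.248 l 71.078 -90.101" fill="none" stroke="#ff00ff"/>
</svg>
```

1 u = 1 mm; y_m = 167.920 − y.

[1] `<polygon>` closed polygon, #ff00ff→score S537 F2456: (90.433,75.226) → (5.113,20.357) → (114.968,130.155) → (74.629,105.364) → (165.434,103.818) → (125.696,119.434) → (90.433,75.226) (closed)

[2] `<rect>` rectangle, #ff00ff→score S537 F2456: (65.625,133.156) → (99.231,133.156) → (99.231,51.601) → (65.625,51.601) → (65.625,133.156) (closed)

[3] `<path>` open polyline, #ff00ff→score S537 F2456: (127.319,59.762) → (26.551,53.661) → (92.808,5.228) → (95.216,118.644) → (37.418,16.396) → (108.496,106.497)

G21
G90
G00 X90.433 Y75.226
M3 S537
G1 X5.113 Y20.357 F2456
G1 X114.968 Y130.155
G1 X74.629 Y105.364
G1 X165.434 Y103.818
G1 X125.696 Y119.434
G1 X90.433 Y75.226
M5
G00 X65.625 Y133.156
M3 S537
G1 X99.231 Y133.156 F2456
G1 X99.231 Y51.601
G1 X65.625 Y51.601
G1 X65.625 Y133.156
M5
G00 X127.319 Y59.762
M3 S537
G1 X26.551 Y53.661 F2456
G1 X92.808 Y5.228
G1 X95.216 Y118.644
G1 X37.418 Y16.396
G1 X108.496 Y106.497
M5
G00 X0.000 Y0.000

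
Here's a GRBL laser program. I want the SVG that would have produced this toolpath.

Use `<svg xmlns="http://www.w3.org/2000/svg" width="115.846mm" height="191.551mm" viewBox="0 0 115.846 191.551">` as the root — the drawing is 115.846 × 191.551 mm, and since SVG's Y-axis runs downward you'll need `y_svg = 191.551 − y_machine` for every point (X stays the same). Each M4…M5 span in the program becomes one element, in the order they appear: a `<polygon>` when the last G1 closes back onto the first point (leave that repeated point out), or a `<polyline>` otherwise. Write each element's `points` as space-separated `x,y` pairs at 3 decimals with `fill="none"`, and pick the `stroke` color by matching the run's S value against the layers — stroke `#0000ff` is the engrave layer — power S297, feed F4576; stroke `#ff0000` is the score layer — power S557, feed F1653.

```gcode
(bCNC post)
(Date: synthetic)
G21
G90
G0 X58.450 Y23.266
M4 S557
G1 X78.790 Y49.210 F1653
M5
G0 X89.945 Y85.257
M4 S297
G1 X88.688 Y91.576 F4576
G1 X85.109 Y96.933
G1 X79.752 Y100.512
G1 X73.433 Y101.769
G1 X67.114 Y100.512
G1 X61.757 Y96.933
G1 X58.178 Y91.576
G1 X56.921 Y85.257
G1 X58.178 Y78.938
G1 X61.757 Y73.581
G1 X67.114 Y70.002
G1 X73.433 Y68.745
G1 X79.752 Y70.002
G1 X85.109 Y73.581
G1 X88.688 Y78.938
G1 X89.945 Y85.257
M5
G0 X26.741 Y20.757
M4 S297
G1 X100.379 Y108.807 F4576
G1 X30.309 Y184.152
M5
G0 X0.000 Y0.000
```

Each laser-on run becomes one SVG element. Flip Y back into SVG space with y_svg = 191.551 − y_machine.

Run 1: power S557 maps to stroke `#ff0000` (score). The run is open, so emit a `<polyline>` with points (Y-flipped): 58.450,168.285 78.790,142.341.

Run 2: power S297 maps to stroke `#0000ff` (engrave). The run returns to its start, so emit a `<polygon>` with points (Y-flipped): 89.945,106.294 88.688,99.975 85.109,94.618 79.752,91.039 73.433,89.782 67.114,91.039 61.757,94.618 58.178,99.975 56.921,106.294 58.178,112.613 61.757,117.970 67.114,121.549 73.433,122.806 79.752,121.549 85.109,117.970 88.688,112.613.

Run 3: the run's S297 means `#0000ff` (engrave). The run is open, so emit a `<polyline>` with points (Y-flipped): 26.741,170.794 100.379,82.744 30.309,7.399.

<svg xmlns="http://www.w3.org/2000/svg" width="115.846mm" height="191.551mm" viewBox="0 0 115.846 191.551">
  <polyline points="58.450,168.285 78.790,142.341" fill="none" stroke="#ff0000"/>
  <polygon points="89.945,106.294 88.688,99.975 85.109,94.618 79.752,91.039 73.433,89.782 67.114,91.039 61.757,94.618 58.178,99.975 56.921,106.294 58.178,112.613 61.757,117.970 67.114,121.549 73.433,122.806 79.752,121.549 85.109,117.970 88.688,112.613" fill="none" stroke="#0000ff"/>
  <polyline points="26.741,170.794 100.379,82.744 30.309,7.399" fill="none" stroke="#0000ff"/>
</svg>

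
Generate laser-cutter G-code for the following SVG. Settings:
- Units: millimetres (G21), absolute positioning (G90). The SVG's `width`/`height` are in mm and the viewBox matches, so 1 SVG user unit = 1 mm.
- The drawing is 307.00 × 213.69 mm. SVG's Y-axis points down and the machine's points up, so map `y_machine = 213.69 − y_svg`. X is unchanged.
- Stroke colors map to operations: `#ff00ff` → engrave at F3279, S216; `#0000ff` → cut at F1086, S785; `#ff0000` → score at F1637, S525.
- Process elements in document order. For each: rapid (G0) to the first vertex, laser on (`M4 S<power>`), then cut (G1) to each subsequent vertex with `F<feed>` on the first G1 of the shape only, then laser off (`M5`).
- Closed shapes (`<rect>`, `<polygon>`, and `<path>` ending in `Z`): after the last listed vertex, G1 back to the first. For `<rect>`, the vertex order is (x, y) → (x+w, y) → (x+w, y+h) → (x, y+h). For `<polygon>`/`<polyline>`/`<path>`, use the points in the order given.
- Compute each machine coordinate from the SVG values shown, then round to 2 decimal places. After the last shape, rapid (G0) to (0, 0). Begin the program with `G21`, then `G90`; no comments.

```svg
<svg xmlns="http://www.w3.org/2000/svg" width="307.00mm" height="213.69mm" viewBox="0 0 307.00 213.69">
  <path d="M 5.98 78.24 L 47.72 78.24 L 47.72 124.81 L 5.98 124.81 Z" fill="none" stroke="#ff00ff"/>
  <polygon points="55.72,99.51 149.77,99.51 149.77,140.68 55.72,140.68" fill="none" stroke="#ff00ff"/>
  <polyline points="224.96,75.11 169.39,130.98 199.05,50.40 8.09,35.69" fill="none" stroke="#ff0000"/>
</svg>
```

G21
G90
G0 X5.98 Y135.45
M4 S216
G1 X47.72 Y135.45 F3279
G1 X47.72 Y88.88
G1 X5.98 Y88.88
G1 X5.98 Y135.45
M5
G0 X55.72 Y114.18
M4 S216
G1 X149.77 Y114.18 F3279
G1 X149.77 Y73.01
G1 X55.72 Y73.01
G1 X55.72 Y114.18
M5
G0 X224.96 Y138.58
M4 S525
G1 X169.39 Y82.71 F1637
G1 X199.05 Y163.29
G1 X8.09 Y178.00
M5
G0 X0.00 Y0.00

Since the viewBox matches the mm dimensions, user units are millimetres directly. The only transform is the Y-flip y_m = 213.69 − y_svg.

Shape 1 is a rectangle drawn with `<path>`. Its stroke #ff00ff means engrave at S216, F3279. After flipping Y the toolpath is (5.98,135.45) → (47.72,135.45) → (47.72,88.88) → (5.98,88.88) → (5.98,135.45), returning to the start.

Shape 2 is a rectangle drawn with `<polygon>`. Its stroke #ff00ff means engrave at S216, F3279. After flipping Y the toolpath is (55.72,114.18) → (149.77,114.18) → (149.77,73.01) → (55.72,73.01) → (55.72,114.18), returning to the start.

Shape 3 is a open polyline drawn with `<polyline>`. Its stroke #ff0000 means score at S525, F1637. After flipping Y the toolpath is (224.96,138.58) → (169.39,82.71) → (199.05,163.29) → (8.09,178.00).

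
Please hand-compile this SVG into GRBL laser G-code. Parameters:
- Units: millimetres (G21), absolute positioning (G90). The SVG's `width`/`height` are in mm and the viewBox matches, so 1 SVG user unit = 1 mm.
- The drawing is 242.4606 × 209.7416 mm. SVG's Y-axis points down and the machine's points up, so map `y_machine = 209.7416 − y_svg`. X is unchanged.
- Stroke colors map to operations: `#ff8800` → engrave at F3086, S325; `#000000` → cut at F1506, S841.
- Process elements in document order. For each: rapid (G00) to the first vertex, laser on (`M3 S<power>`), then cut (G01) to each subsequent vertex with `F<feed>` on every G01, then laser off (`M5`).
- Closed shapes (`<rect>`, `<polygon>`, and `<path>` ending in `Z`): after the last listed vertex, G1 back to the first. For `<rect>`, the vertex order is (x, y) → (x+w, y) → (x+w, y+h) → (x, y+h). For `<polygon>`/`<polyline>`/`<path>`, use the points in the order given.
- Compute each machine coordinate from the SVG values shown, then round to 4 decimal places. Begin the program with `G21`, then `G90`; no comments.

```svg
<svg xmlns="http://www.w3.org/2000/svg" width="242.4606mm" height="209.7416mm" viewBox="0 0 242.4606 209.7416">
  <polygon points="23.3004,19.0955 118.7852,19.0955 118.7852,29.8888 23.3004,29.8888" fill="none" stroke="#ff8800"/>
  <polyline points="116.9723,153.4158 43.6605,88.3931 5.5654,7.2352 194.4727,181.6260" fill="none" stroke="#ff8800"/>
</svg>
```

1 u = 1 mm; y_m = 209.7416 − y.

[1] `<polygon>` rectangle, #ff8800→engrave S325 F3086: (23.3004,190.6461) → (118.7852,190.6461) → (118.7852,179.8528) → (23.3004,179.8528) → (23.3004,190.6461) (closed)

[2] `<polyline>` open polyline, #ff8800→engrave S325 F3086: (116.9723,56.3258) → (43.6605,121.3485) → (5.5654,202.5064) → (194.4727,28.1156)

G21
G90
G00 X23.3004 Y190.6461
M3 S325
G01 X118.7852 Y190.6461 F3086
G01 X118.7852 Y179.8528 F3086
G01 X23.3004 Y179.8528 F3086
G01 X23.3004 Y190.6461 F3086
M5
G00 X116.9723 Y56.3258
M3 S325
G01 X43.6605 Y121.3485 F3086
G01 X5.5654 Y202.5064 F3086
G01 X194.4727 Y28.1156 F3086
M5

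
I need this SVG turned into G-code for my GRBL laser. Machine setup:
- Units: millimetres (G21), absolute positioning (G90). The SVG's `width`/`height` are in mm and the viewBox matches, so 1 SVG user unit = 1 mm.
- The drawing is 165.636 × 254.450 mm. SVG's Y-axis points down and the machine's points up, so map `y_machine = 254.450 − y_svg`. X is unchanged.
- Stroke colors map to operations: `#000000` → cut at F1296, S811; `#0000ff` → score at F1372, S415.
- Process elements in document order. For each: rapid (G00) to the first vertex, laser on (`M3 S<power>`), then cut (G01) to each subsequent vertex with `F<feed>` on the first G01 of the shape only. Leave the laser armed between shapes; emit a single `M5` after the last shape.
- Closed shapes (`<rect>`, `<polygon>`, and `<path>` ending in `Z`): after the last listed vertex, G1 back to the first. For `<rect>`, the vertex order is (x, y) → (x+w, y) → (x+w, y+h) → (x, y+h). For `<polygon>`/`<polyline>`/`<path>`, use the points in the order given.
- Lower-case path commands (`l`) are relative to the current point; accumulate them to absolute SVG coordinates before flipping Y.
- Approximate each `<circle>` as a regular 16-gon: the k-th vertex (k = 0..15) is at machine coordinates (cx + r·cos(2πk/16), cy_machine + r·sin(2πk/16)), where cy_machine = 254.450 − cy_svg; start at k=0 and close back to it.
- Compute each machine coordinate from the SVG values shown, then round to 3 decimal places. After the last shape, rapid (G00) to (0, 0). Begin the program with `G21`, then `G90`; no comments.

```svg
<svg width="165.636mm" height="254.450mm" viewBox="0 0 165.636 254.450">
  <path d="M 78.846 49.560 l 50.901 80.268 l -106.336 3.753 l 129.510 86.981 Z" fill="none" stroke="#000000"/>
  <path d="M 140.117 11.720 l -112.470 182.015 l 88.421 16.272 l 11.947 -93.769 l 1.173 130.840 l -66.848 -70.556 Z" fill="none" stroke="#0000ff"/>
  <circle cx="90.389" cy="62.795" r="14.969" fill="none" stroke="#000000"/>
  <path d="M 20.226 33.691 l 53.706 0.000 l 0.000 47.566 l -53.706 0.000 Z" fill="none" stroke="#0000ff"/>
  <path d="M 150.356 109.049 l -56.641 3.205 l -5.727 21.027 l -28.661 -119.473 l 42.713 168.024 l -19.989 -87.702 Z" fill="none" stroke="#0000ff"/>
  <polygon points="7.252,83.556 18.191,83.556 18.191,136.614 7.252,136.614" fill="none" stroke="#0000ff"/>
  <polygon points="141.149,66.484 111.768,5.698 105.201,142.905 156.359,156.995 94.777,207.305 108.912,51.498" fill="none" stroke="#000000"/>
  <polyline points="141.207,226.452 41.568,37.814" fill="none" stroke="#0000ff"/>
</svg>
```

Since the viewBox matches the mm dimensions, user units are millimetres directly. The only transform is the Y-flip y_m = 254.450 − y_svg.

Shape 1 is a closed polygon drawn with `<path>`. Its stroke #000000 means cut at S811, F1296. After flipping Y the toolpath is (78.846,204.890) → (129.747,124.622) → (23.411,120.869) → (152.921,33.888) → (78.846,204.890), returning to the start.

Shape 2 is a closed polygon drawn with `<path>`. Its stroke #0000ff means score at S415, F1372. After flipping Y the toolpath is (140.117,242.730) → (27.647,60.715) → (116.068,44.443) → (128.015,138.212) → (129.188,7.372) → (62.340,77.928) → (140.117,242.730), returning to the start.

Shape 3 is a circle drawn with `<circle>`. Its stroke #000000 means cut at S811, F1296. After flipping Y the toolpath is (105.358,191.655) → (104.219,197.383) → (100.974,202.240) → (96.117,205.485) → (90.389,206.624) → (84.661,205.485) → (79.804,202.240) → (76.559,197.383) → (75.420,191.655) → (76.559,185.927) → (79.804,181.070) → (84.661,177.825) → (90.389,176.686) → (96.117,177.825) → (100.974,181.070) → (104.219,185.927) → (105.358,191.655), returning to the start.

Shape 4 is a rectangle drawn with `<path>`. Its stroke #0000ff means score at S415, F1372. After flipping Y the toolpath is (20.226,220.759) → (73.932,220.759) → (73.932,173.193) → (20.226,173.193) → (20.226,220.759), returning to the start.

Shape 5 is a closed polygon drawn with `<path>`. Its stroke #0000ff means score at S415, F1372. After flipping Y the toolpath is (150.356,145.401) → (93.715,142.196) → (87.988,121.169) → (59.327,240.642) → (102.040,72.618) → (82.051,160.320) → (150.356,145.401), returning to the start.

Shape 6 is a rectangle drawn with `<polygon>`. Its stroke #0000ff means score at S415, F1372. After flipping Y the toolpath is (7.252,170.894) → (18.191,170.894) → (18.191,117.836) → (7.252,117.836) → (7.252,170.894), returning to the start.

Shape 7 is a closed polygon drawn with `<polygon>`. Its stroke #000000 means cut at S811, F1296. After flipping Y the toolpath is (141.149,187.966) → (111.768,248.752) → (105.201,111.545) → (156.359,97.455) → (94.777,47.145) → (108.912,202.952) → (141.149,187.966), returning to the start.

Shape 8 is a line segment drawn with `<polyline>`. Its stroke #0000ff means score at S415, F1372. After flipping Y the toolpath is (141.207,27.998) → (41.568,216.636).

G21
G90
G00 X78.846 Y204.890
M3 S811
G01 X129.747 Y124.622 F1296
G01 X23.411 Y120.869
G01 X152.921 Y33.888
G01 X78.846 Y204.890
G00 X140.117 Y242.730
M3 S415
G01 X27.647 Y60.715 F1372
G01 X116.068 Y44.443
G01 X128.015 Y138.212
G01 X129.188 Y7.372
G01 X62.340 Y77.928
G01 X140.117 Y242.730
G00 X105.358 Y191.655
M3 S811
G01 X104.219 Y197.383 F1296
G01 X100.974 Y202.240
G01 X96.117 Y205.485
G01 X90.389 Y206.624
G01 X84.661 Y205.485
G01 X79.804 Y202.240
G01 X76.559 Y197.383
G01 X75.420 Y191.655
G01 X76.559 Y185.927
G01 X79.804 Y181.070
G01 X84.661 Y177.825
G01 X90.389 Y176.686
G01 X96.117 Y177.825
G01 X100.974 Y181.070
G01 X104.219 Y185.927
G01 X105.358 Y191.655
G00 X20.226 Y220.759
M3 S415
G01 X73.932 Y220.759 F1372
G01 X73.932 Y173.193
G01 X20.226 Y173.193
G01 X20.226 Y220.759
G00 X150.356 Y145.401
M3 S415
G01 X93.715 Y142.196 F1372
G01 X87.988 Y121.169
G01 X59.327 Y240.642
G01 X102.040 Y72.618
G01 X82.051 Y160.320
G01 X150.356 Y145.401
G00 X7.252 Y170.894
M3 S415
G01 X18.191 Y170.894 F1372
G01 X18.191 Y117.836
G01 X7.252 Y117.836
G01 X7.252 Y170.894
G00 X141.149 Y187.966
M3 S811
G01 X111.768 Y248.752 F1296
G01 X105.201 Y111.545
G01 X156.359 Y97.455
G01 X94.777 Y47.145
G01 X108.912 Y202.952
G01 X141.149 Y187.966
G00 X141.207 Y27.998
M3 S415
G01 X41.568 Y216.636 F1372
M5
G00 X0.000 Y0.000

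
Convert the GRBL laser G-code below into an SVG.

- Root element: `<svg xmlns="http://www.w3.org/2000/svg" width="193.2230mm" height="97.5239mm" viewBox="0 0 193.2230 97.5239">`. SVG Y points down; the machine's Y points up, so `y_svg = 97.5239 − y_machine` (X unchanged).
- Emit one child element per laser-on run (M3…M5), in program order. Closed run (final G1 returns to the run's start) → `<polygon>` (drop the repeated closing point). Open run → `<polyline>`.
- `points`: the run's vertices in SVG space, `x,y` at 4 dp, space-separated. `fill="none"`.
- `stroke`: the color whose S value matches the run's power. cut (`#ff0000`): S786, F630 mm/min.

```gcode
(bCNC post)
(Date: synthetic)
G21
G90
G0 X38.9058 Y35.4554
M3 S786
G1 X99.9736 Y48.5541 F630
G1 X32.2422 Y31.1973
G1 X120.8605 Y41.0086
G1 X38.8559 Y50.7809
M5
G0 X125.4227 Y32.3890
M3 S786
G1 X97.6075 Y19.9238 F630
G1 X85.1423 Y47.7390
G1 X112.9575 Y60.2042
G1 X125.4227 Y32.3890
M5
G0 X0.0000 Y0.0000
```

y_svg = 97.5239 − y_m. Every run uses S786, so all elements get stroke `#ff0000` (cut).

[1] open run; points: 38.9058,62.0685 99.9736,48.9698 32.2422,66.3266 120.8605,56.5153 38.8559,46.7430

[2] closed run; points: 125.4227,65.1349 97.6075,77.6001 85.1423,49.7849 112.9575,37.3197

<svg xmlns="http://www.w3.org/2000/svg" width="193.2230mm" height="97.5239mm" viewBox="0 0 193.2230 97.5239">
  <polyline points="38.9058,62.0685 99.9736,48.9698 32.2422,66.3266 120.8605,56.5153 38.8559,46.7430" fill="none" stroke="#ff0000"/>
  <polygon points="125.4227,65.1349 97.6075,77.6001 85.1423,49.7849 112.9575,37.3197" fill="none" stroke="#ff0000"/>
</svg>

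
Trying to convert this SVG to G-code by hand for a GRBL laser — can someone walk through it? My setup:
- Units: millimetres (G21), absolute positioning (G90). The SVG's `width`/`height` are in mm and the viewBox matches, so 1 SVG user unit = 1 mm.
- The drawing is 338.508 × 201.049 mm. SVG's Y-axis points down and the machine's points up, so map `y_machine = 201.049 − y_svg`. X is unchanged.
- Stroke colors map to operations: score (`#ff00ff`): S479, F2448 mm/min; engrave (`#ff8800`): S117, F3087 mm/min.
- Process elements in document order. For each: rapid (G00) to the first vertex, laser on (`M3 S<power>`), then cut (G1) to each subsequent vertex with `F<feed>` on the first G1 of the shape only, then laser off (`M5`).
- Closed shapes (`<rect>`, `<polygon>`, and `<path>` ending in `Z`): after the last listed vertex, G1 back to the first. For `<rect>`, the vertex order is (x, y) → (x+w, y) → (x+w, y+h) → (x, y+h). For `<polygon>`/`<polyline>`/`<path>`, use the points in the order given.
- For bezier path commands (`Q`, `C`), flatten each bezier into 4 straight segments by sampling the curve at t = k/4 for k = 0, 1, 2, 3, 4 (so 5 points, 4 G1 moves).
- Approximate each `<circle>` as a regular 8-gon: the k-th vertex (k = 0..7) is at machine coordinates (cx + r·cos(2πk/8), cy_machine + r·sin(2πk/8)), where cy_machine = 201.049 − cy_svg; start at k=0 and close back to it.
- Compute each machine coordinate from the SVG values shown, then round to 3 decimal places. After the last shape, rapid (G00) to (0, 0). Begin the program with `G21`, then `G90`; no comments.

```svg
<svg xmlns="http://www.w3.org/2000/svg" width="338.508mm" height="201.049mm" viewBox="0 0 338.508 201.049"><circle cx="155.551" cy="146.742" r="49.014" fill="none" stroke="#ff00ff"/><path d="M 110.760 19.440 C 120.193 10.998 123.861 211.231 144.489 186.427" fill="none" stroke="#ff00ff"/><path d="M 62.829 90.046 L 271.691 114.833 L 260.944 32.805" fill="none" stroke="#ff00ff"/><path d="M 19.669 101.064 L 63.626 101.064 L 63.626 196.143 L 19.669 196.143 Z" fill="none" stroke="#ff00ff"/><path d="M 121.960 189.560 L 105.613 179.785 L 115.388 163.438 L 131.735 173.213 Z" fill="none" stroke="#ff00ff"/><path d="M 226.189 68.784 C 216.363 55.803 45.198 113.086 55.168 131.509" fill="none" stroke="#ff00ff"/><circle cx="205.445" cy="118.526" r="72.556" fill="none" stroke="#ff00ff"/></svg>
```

Since the viewBox matches the mm dimensions, user units are millimetres directly. The only transform is the Y-flip y_m = 201.049 − y_svg.

Shape 1 is a circle drawn with `<circle>`. Its stroke #ff00ff means score at S479, F2448. After flipping Y the toolpath is (204.565,54.307) → (190.209,88.965) → (155.551,103.321) → (120.893,88.965) → (106.537,54.307) → (120.893,19.649) → (155.551,5.293) → (190.209,19.649) → (204.565,54.307), returning to the start.

Shape 2 is a cubic bezier drawn with `<path>`. Its stroke #ff00ff means score at S479, F2448. After flipping Y the toolpath is (110.760,181.609) → (117.109,155.591) → (123.426,91.980) → (131.843,31.437) → (144.489,14.622).

Shape 3 is a open polyline drawn with `<path>`. Its stroke #ff00ff means score at S479, F2448. After flipping Y the toolpath is (62.829,111.003) → (271.691,86.216) → (260.944,168.244).

Shape 4 is a rectangle drawn with `<path>`. Its stroke #ff00ff means score at S479, F2448. After flipping Y the toolpath is (19.669,99.985) → (63.626,99.985) → (63.626,4.906) → (19.669,4.906) → (19.669,99.985), returning to the start.

Shape 5 is a regular polygon drawn with `<path>`. Its stroke #ff00ff means score at S479, F2448. After flipping Y the toolpath is (121.960,11.489) → (105.613,21.264) → (115.388,37.611) → (131.735,27.836) → (121.960,11.489), returning to the start.

Shape 6 is a cubic bezier drawn with `<path>`. Its stroke #ff00ff means score at S479, F2448. After flipping Y the toolpath is (226.189,132.265) → (193.920,130.531) → (133.255,112.679) → (76.302,88.938) → (55.168,69.540).

Shape 7 is a circle drawn with `<circle>`. Its stroke #ff00ff means score at S479, F2448. After flipping Y the toolpath is (278.001,82.523) → (256.750,133.828) → (205.445,155.079) → (154.140,133.828) → (132.889,82.523) → (154.140,31.218) → (205.445,9.967) → (256.750,31.218) → (278.001,82.523), returning to the start.

G21
G90
G00 X204.565 Y54.307
M3 S479
G1 X190.209 Y88.965 F2448
G1 X155.551 Y103.321
G1 X120.893 Y88.965
G1 X106.537 Y54.307
G1 X120.893 Y19.649
G1 X155.551 Y5.293
G1 X190.209 Y19.649
G1 X204.565 Y54.307
M5
G00 X110.760 Y181.609
M3 S479
G1 X117.109 Y155.591 F2448
G1 X123.426 Y91.980
G1 X131.843 Y31.437
G1 X144.489 Y14.622
M5
G00 X62.829 Y111.003
M3 S479
G1 X271.691 Y86.216 F2448
G1 X260.944 Y168.244
M5
G00 X19.669 Y99.985
M3 S479
G1 X63.626 Y99.985 F2448
G1 X63.626 Y4.906
G1 X19.669 Y4.906
G1 X19.669 Y99.985
M5
G00 X121.960 Y11.489
M3 S479
G1 X105.613 Y21.264 F2448
G1 X115.388 Y37.611
G1 X131.735 Y27.836
G1 X121.960 Y11.489
M5
G00 X226.189 Y132.265
M3 S479
G1 X193.920 Y130.531 F2448
G1 X133.255 Y112.679
G1 X76.302 Y88.938
G1 X55.168 Y69.540
M5
G00 X278.001 Y82.523
M3 S479
G1 X256.750 Y133.828 F2448
G1 X205.445 Y155.079
G1 X154.140 Y133.828
G1 X132.889 Y82.523
G1 X154.140 Y31.218
G1 X205.445 Y9.967
G1 X256.750 Y31.218
G1 X278.001 Y82.523
M5
G00 X0.000 Y0.000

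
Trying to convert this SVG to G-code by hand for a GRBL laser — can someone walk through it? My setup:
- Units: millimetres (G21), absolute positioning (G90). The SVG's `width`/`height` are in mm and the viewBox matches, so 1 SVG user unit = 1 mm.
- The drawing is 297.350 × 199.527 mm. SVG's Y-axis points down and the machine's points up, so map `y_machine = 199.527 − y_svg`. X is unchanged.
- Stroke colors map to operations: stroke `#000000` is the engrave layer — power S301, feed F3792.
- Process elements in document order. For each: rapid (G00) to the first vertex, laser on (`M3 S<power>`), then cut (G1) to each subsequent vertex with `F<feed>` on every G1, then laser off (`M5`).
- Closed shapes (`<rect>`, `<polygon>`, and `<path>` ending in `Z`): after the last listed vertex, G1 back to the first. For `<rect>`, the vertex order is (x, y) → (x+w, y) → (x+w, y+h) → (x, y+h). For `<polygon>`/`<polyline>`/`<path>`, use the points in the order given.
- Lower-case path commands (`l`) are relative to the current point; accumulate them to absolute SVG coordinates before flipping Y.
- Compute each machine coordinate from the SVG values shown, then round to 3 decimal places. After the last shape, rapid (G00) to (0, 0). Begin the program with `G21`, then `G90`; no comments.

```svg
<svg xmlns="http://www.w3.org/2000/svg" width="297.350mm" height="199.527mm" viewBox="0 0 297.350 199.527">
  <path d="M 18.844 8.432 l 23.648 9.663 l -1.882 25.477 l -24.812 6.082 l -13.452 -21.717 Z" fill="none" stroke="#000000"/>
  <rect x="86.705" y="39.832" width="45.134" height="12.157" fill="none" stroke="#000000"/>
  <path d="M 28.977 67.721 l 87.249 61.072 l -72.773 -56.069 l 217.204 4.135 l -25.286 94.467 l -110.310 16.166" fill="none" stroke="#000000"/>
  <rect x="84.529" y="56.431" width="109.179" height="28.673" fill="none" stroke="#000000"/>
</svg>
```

1 u = 1 mm; y_m = 199.527 − y.

[1] `<path>` regular polygon, #000000→engrave S301 F3792: (18.844,191.095) → (42.492,181.432) → (40.610,155.955) → (15.798,149.873) → (2.346,171.590) → (18.844,191.095) (closed)

[2] `<rect>` rectangle, #000000→engrave S301 F3792: (86.705,159.695) → (131.839,159.695) → (131.839,147.538) → (86.705,147.538) → (86.705,159.695) (closed)

[3] `<path>` open polyline, #000000→engrave S301 F3792: (28.977,131.806) → (116.226,70.734) → (43.453,126.803) → (260.657,122.668) → (235.371,28.201) → (125.061,12.035)

[4] `<rect>` rectangle, #000000→engrave S301 F3792: (84.529,143.096) → (193.708,143.096) → (193.708,114.423) → (84.529,114.423) → (84.529,143.096) (closed)

G21
G90
G00 X18.844 Y191.095
M3 S301
G1 X42.492 Y181.432 F3792
G1 X40.610 Y155.955 F3792
G1 X15.798 Y149.873 F3792
G1 X2.346 Y171.590 F3792
G1 X18.844 Y191.095 F3792
M5
G00 X86.705 Y159.695
M3 S301
G1 X131.839 Y159.695 F3792
G1 X131.839 Y147.538 F3792
G1 X86.705 Y147.538 F3792
G1 X86.705 Y159.695 F3792
M5
G00 X28.977 Y131.806
M3 S301
G1 X116.226 Y70.734 F3792
G1 X43.453 Y126.803 F3792
G1 X260.657 Y122.668 F3792
G1 X235.371 Y28.201 F3792
G1 X125.061 Y12.035 F3792
M5
G00 X84.529 Y143.096
M3 S301
G1 X193.708 Y143.096 F3792
G1 X193.708 Y114.423 F3792
G1 X84.529 Y114.423 F3792
G1 X84.529 Y143.096 F3792
M5
G00 X0.000 Y0.000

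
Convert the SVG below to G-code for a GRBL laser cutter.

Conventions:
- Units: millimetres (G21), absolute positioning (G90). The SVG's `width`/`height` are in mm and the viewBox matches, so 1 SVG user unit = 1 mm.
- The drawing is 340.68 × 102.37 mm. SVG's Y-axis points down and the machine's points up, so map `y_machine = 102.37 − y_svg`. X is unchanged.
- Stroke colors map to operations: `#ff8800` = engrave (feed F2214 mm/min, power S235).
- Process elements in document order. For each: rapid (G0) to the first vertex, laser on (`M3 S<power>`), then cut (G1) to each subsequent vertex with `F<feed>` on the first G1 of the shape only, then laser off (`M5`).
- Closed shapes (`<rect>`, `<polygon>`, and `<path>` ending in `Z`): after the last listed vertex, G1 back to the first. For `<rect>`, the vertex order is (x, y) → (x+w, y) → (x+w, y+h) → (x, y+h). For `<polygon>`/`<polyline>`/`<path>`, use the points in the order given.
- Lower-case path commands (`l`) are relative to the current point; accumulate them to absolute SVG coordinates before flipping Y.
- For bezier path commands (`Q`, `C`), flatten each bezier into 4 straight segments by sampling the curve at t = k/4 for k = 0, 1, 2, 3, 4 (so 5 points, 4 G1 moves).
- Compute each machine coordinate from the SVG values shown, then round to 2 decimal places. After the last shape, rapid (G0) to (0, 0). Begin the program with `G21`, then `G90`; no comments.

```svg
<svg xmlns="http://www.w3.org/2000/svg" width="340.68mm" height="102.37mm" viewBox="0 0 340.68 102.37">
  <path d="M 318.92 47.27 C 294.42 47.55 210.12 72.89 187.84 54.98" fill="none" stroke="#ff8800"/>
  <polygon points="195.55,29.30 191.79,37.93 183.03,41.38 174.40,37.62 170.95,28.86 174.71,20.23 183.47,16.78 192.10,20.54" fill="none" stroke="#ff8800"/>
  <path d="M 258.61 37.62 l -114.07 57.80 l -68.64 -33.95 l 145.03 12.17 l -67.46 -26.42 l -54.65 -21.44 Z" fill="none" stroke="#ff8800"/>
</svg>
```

1 u = 1 mm; y_m = 102.37 − y.

[1] `<path>` cubic bezier, #ff8800→engrave S235 F2214: (318.92,55.10) → (291.24,51.26) → (252.55,44.42) → (214.28,41.00) → (187.84,47.39)

[2] `<polygon>` regular polygon, #ff8800→engrave S235 F2214: (195.55,73.07) → (191.79,64.44) → (183.03,60.99) → (174.40,64.75) → (170.95,73.51) → (174.71,82.14) → (183.47,85.59) → (192.10,81.83) → (195.55,73.07) (closed)

[3] `<path>` closed polygon, #ff8800→engrave S235 F2214: (258.61,64.75) → (144.54,6.95) → (75.90,40.90) → (220.93,28.73) → (153.47,55.15) → (98.82,76.59) → (258.61,64.75) (closed)

G21
G90
G0 X318.92 Y55.10
M3 S235
G1 X291.24 Y51.26 F2214
G1 X252.55 Y44.42
G1 X214.28 Y41.00
G1 X187.84 Y47.39
M5
G0 X195.55 Y73.07
M3 S235
G1 X191.79 Y64.44 F2214
G1 X183.03 Y60.99
G1 X174.40 Y64.75
G1 X170.95 Y73.51
G1 X174.71 Y82.14
G1 X183.47 Y85.59
G1 X192.10 Y81.83
G1 X195.55 Y73.07
M5
G0 X258.61 Y64.75
M3 S235
G1 X144.54 Y6.95 F2214
G1 X75.90 Y40.90
G1 X220.93 Y28.73
G1 X153.47 Y55.15
G1 X98.82 Y76.59
G1 X258.61 Y64.75
M5
G0 X0.00 Y0.00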